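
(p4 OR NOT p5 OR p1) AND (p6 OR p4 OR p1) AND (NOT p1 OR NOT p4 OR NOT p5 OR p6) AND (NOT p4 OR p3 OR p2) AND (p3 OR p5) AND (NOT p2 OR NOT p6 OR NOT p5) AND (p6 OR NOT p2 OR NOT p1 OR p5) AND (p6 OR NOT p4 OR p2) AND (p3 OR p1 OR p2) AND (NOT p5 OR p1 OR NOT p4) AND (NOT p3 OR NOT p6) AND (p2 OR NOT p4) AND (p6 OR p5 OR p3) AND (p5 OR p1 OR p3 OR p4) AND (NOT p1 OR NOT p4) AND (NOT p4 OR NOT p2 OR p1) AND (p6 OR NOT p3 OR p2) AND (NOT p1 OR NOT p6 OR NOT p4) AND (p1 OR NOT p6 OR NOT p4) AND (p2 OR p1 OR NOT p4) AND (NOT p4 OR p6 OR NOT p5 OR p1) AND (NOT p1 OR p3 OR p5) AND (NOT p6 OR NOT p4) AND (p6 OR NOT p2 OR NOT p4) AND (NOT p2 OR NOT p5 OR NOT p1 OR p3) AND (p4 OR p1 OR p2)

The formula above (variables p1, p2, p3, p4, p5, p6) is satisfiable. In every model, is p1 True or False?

True

Suppose p1 = false.
Case p4 = true:
The clause (NOT p5) is unit, so p5 = false.
The clause (p3) is unit, so p3 = true.
The clause (NOT p6) is unit, so p6 = false.
The clause (p2) is unit, so p2 = true.
That conflicts with the unit clause (NOT p2).
So p4 must be the other value — set p4 = false.
The clause (NOT p5) is unit, so p5 = false.
The clause (p6) is unit, so p6 = true.
The clause (p3) is unit, so p3 = true.
That conflicts with the unit clause (NOT p3).
Neither p4 = true nor p4 = false works.
So every satisfying assignment has p1 = True.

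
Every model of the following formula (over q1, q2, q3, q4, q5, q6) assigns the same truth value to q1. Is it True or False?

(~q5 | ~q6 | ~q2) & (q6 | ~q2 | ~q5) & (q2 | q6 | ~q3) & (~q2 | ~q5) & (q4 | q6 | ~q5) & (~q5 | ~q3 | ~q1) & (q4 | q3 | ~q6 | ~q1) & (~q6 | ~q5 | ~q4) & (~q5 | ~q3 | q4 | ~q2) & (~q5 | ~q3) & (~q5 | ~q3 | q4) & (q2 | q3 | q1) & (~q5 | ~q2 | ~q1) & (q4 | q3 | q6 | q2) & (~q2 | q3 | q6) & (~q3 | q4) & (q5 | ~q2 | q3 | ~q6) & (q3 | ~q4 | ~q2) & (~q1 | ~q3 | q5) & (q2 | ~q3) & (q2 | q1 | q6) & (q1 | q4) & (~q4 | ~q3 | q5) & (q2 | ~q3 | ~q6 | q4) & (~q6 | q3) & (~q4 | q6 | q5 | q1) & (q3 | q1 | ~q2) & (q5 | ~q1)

Suppose q1 = 0.
(q4) alone gives q4 = 1.
Suppose q2 = 0.
(q3) alone gives q3 = 1.
Now (~q3) is unsatisfied and unit — conflict.
That branch fails; take q2 = 1 instead.
(~q5) alone gives q5 = 0.
(q3) alone gives q3 = 1.
Now (~q3) is unsatisfied and unit — conflict.
Either choice for q2 ends in contradiction.
So every satisfying assignment has q1 = True.

True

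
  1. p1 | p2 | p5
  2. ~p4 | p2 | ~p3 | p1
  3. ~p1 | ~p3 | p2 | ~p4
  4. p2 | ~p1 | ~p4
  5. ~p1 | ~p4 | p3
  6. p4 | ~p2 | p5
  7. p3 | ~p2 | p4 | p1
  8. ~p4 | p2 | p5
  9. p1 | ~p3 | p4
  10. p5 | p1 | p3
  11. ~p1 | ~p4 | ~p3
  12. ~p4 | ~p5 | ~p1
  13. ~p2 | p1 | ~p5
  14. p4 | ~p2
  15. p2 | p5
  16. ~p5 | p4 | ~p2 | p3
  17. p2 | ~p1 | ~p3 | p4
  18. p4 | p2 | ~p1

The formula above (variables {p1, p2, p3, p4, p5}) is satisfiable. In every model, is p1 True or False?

False

Suppose p1 = 1.
Case p2 = 1:
Unit clause (p4) forces p4 = 1.
Unit clause (p3) forces p3 = 1.
But (~p3) is also a unit clause — contradiction.
Undo p2 and try p2 = 0.
Unit clause (~p4) forces p4 = 0.
But (p4) is also a unit clause — contradiction.
Both values of p2 lead to a conflict.
So every satisfying assignment has p1 = False.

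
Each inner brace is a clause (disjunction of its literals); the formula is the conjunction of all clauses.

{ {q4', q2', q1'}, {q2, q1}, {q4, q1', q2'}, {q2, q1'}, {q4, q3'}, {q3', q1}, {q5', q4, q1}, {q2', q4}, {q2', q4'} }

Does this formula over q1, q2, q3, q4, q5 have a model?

Unsatisfiable

Suppose q2 = 1.
From the singleton clause (q4), q4 = 1.
That conflicts with the unit clause (q4').
Undo q2 and try q2 = 0.
From the singleton clause (q1), q1 = 1.
That conflicts with the unit clause (q1').
Both values of q2 lead to a conflict.
No assignment satisfies every clause.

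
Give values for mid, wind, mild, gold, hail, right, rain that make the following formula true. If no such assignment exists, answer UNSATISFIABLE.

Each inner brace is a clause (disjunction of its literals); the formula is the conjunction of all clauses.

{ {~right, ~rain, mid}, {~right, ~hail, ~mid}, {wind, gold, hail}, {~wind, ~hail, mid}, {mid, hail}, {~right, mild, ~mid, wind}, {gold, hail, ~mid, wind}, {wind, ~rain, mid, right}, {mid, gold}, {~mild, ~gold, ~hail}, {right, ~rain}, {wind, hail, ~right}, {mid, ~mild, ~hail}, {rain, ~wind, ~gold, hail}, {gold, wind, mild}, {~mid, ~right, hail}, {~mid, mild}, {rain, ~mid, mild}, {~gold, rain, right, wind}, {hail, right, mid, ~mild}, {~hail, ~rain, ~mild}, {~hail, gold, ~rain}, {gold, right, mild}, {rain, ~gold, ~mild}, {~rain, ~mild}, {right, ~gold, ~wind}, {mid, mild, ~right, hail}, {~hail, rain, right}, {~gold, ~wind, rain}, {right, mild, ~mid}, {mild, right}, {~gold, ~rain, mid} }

mid=1; wind=1; mild=1; gold=0; hail=0; right=0; rain=0

Branch on mid: set mid = 1.
(mild) alone gives mild = 1.
(~rain) alone gives rain = 0.
(~gold) alone gives gold = 0.
Branch on right: set right = 0.
(~hail) alone gives hail = 0.
(wind) alone gives wind = 1.
All clauses are satisfied.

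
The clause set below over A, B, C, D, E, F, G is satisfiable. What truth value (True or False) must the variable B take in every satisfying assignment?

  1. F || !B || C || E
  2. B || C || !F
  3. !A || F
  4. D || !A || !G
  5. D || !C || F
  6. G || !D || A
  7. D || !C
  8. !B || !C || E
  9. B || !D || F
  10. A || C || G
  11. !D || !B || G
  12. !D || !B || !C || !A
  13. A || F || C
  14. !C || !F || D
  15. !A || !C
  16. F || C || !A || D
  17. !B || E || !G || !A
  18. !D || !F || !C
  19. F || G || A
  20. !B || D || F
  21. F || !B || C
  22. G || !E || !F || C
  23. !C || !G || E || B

True

Suppose B = false.
Suppose C = true.
(D) alone gives D = true.
(F) alone gives F = true.
That conflicts with the unit clause (!F).
Backtrack on C: now try C = false.
(!F) alone gives F = false.
(!A) alone gives A = false.
That conflicts with the unit clause (A).
Both values of C lead to a conflict.
So every satisfying assignment has B = True.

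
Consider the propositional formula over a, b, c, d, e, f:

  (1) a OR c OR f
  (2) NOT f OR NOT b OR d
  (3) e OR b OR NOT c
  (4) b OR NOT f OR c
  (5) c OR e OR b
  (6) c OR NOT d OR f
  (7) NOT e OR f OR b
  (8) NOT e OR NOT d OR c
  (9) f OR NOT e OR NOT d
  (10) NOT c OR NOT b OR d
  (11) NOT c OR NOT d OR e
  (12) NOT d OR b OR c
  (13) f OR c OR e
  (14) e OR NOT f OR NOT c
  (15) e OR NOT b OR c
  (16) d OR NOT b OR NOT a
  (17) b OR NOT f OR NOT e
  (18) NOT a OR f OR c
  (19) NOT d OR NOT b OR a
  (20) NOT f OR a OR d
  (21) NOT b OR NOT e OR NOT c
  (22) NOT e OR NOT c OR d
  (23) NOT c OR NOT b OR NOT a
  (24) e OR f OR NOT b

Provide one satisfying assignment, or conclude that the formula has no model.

Try a = true.
Try d = true.
Try c = true.
The clause (e) is unit, so e = true.
The clause (f) is unit, so f = true.
The clause (b) is unit, so b = true.
Now (NOT b) is unsatisfied and unit — conflict.
So c must be the other value — set c = false.
The clause (f) is unit, so f = true.
The clause (b) is unit, so b = true.
The clause (NOT e) is unit, so e = false.
Now (e) is unsatisfied and unit — conflict.
Neither c = true nor c = false works.
So d must be the other value — set d = false.
The clause (NOT b) is unit, so b = false.
Try e = true.
The clause (f) is unit, so f = true.
Now (NOT f) is unsatisfied and unit — conflict.
So e must be the other value — set e = false.
The clause (NOT c) is unit, so c = false.
Now (c) is unsatisfied and unit — conflict.
Neither e = true nor e = false works.
Neither d = true nor d = false works.
So a must be the other value — set a = false.
Try c = true.
Try e = true.
The clause (NOT b) is unit, so b = false.
The clause (f) is unit, so f = true.
Now (NOT f) is unsatisfied and unit — conflict.
So e must be the other value — set e = false.
The clause (b) is unit, so b = true.
The clause (d) is unit, so d = true.
Now (NOT d) is unsatisfied and unit — conflict.
Neither e = true nor e = false works.
So c must be the other value — set c = false.
The clause (f) is unit, so f = true.
The clause (b) is unit, so b = true.
The clause (d) is unit, so d = true.
Now (NOT d) is unsatisfied and unit — conflict.
Neither c = true nor c = false works.
Neither a = true nor a = false works.

UNSATISFIABLE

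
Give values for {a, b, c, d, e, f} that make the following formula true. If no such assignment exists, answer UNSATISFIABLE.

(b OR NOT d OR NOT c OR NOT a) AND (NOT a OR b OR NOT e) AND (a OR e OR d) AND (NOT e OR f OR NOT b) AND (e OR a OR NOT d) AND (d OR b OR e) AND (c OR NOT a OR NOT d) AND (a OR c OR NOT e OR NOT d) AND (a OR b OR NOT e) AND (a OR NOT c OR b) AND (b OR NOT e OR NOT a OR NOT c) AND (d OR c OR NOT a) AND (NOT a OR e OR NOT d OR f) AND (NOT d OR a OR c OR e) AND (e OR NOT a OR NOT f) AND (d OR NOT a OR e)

a: true,  b: true,  c: true,  d: false,  e: true,  f: true

Branch on a: set a = true.
Branch on b: set b = true.
Branch on e: set e = true.
Unit clause (f) forces f = true.
Branch on c: set c = true.
Every clause is now satisfied; d is unconstrained.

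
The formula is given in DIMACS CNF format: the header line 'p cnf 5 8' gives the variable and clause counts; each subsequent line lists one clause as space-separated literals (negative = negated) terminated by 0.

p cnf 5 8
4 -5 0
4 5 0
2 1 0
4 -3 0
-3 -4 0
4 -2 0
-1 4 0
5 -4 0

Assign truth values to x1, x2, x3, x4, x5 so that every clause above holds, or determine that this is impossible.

x1=False,  x2=True,  x3=False,  x4=True,  x5=True

Case x4 = True:
(¬x3) alone gives x3 = False.
(x5) alone gives x5 = True.
Case x2 = True:
No clause remains; x1 is free.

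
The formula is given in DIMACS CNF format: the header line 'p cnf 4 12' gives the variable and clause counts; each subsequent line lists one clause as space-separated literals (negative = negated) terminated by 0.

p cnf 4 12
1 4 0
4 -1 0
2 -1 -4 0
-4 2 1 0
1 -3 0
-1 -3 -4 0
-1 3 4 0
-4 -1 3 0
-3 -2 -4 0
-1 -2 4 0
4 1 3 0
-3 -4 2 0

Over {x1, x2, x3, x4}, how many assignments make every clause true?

There are 2^4 = 16 truth assignments over (x1, x2, x3, x4).
Split on x2. With x2 = True, the clauses containing x2 are satisfied and ¬x2 drops from the rest; 1 of the 2^3 = 8 assignments to the other variables satisfy what remains.
With x2 = False, by the same count on the reduced clause set, 0 assignments work.
(One model: x1=F, x2=T, x3=F, x4=T.)
Total: 1 + 0 = 1.

1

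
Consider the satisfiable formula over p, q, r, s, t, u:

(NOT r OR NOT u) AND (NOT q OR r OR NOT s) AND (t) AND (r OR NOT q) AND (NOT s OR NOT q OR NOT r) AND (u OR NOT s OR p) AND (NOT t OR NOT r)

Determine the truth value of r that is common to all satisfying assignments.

False

Suppose r = true.
From the singleton clause (NOT u), u = false.
From the singleton clause (t), t = true.
But (NOT t) is also a unit clause — contradiction.
So every satisfying assignment has r = False.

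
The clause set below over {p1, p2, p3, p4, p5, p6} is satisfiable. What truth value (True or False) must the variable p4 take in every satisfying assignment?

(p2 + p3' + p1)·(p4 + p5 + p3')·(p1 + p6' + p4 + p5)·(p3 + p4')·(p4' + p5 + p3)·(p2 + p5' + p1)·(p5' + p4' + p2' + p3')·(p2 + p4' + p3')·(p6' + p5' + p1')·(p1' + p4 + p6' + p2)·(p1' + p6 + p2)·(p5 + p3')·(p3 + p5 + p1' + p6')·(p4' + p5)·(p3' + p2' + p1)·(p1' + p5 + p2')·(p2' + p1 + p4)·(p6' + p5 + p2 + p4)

False

Suppose p4 = 1.
From the singleton clause (p3), p3 = 1.
From the singleton clause (p2), p2 = 1.
From the singleton clause (p5'), p5 = 0.
But (p5) is also a unit clause — contradiction.
So every satisfying assignment has p4 = False.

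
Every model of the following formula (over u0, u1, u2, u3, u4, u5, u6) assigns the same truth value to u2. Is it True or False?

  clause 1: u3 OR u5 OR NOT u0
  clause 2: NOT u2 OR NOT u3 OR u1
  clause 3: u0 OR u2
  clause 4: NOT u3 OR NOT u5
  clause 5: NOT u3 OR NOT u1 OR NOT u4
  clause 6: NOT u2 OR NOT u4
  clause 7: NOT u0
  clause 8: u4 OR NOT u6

True

Suppose u2 = false.
From the singleton clause (u0), u0 = true.
Now (NOT u0) is unsatisfied and unit — conflict.
So every satisfying assignment has u2 = True.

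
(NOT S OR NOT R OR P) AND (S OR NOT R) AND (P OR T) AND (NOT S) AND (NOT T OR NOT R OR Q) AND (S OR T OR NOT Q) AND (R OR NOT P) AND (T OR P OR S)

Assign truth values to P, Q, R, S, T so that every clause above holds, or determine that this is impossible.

Unit clause (NOT S) forces S = false.
Unit clause (NOT R) forces R = false.
Unit clause (NOT P) forces P = false.
Unit clause (T) forces T = true.
All clauses hold; Q can take either value.

P: false, Q: true, R: false, S: false, T: true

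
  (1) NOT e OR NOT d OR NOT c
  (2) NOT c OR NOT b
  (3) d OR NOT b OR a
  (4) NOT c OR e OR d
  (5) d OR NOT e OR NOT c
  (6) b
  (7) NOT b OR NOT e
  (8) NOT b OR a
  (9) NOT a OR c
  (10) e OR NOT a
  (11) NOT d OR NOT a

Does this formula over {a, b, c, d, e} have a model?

From the singleton clause (b), b = true.
From the singleton clause (NOT c), c = false.
From the singleton clause (NOT e), e = false.
From the singleton clause (a), a = true.
That conflicts with the unit clause (NOT a).
No assignment satisfies every clause.

No, unsatisfiable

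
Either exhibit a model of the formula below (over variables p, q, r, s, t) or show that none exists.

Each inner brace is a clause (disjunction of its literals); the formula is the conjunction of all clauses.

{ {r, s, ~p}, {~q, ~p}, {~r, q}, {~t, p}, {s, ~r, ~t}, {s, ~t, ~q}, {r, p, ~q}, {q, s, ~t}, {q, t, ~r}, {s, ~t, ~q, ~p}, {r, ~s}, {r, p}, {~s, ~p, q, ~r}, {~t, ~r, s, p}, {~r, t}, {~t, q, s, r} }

UNSATISFIABLE

Case q = 0:
Unit clause (~r) forces r = 0.
Unit clause (~s) forces s = 0.
Unit clause (~p) forces p = 0.
Now (p) is unsatisfied and unit — conflict.
Backtrack on q: now try q = 1.
Unit clause (~p) forces p = 0.
Unit clause (~t) forces t = 0.
Unit clause (r) forces r = 1.
Now (~r) is unsatisfied and unit — conflict.
Both values of q lead to a conflict.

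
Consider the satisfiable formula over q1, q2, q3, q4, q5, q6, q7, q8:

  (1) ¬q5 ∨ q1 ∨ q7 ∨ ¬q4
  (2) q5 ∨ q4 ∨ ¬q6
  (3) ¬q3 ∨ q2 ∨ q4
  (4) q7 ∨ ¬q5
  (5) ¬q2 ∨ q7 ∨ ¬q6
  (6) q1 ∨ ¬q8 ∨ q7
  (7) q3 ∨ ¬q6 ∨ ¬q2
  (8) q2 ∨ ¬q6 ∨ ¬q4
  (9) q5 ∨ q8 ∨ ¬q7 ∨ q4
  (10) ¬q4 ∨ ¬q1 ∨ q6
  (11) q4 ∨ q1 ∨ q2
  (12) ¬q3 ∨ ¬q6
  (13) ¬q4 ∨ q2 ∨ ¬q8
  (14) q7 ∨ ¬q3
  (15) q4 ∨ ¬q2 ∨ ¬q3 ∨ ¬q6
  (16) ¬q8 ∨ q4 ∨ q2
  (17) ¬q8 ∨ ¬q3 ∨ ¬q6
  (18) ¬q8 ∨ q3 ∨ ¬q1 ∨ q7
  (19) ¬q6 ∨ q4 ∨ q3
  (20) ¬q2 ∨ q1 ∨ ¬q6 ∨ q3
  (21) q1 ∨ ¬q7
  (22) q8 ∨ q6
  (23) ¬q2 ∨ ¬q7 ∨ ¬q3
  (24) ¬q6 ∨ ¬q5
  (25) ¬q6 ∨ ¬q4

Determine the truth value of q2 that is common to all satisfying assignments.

Suppose q2 = False.
Case q3 = False:
Case q7 = True:
(q1) alone gives q1 = True.
Case q6 = False:
(¬q4) alone gives q4 = False.
(¬q8) alone gives q8 = False.
That conflicts with the unit clause (q8).
So q6 must be the other value — set q6 = True.
(¬q4) alone gives q4 = False.
That conflicts with the unit clause (q4).
Either choice for q6 ends in contradiction.
So q7 must be the other value — set q7 = False.
(¬q5) alone gives q5 = False.
Case q4 = True:
(¬q6) alone gives q6 = False.
(¬q1) alone gives q1 = False.
(¬q8) alone gives q8 = False.
That conflicts with the unit clause (q8).
So q4 must be the other value — set q4 = False.
(¬q6) alone gives q6 = False.
(q1) alone gives q1 = True.
(¬q8) alone gives q8 = False.
That conflicts with the unit clause (q8).
Either choice for q4 ends in contradiction.
Either choice for q7 ends in contradiction.
So q3 must be the other value — set q3 = True.
(q4) alone gives q4 = True.
(¬q6) alone gives q6 = False.
(¬q1) alone gives q1 = False.
(¬q8) alone gives q8 = False.
That conflicts with the unit clause (q8).
Either choice for q3 ends in contradiction.
So every satisfying assignment has q2 = True.

True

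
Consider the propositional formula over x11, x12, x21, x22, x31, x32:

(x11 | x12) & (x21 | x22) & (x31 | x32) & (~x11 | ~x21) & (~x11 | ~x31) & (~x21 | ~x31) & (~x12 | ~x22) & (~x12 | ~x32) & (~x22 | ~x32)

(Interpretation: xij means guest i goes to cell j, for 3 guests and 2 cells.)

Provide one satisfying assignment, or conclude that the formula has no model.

UNSATISFIABLE

Branch on x11: set x11 = 1.
(~x21) alone gives x21 = 0.
(x22) alone gives x22 = 1.
(~x31) alone gives x31 = 0.
(x32) alone gives x32 = 1.
Now (~x32) is unsatisfied and unit — conflict.
Backtrack on x11: now try x11 = 0.
(x12) alone gives x12 = 1.
(~x22) alone gives x22 = 0.
(x21) alone gives x21 = 1.
(~x31) alone gives x31 = 0.
(x32) alone gives x32 = 1.
Now (~x32) is unsatisfied and unit — conflict.
Neither x11 = 1 nor x11 = 0 works.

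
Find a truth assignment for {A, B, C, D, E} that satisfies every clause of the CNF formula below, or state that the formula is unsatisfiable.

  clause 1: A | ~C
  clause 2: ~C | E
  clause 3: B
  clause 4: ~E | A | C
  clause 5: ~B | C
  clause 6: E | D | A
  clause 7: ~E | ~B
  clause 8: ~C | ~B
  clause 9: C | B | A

UNSATISFIABLE

The clause (B) is unit, so B = 1.
The clause (C) is unit, so C = 1.
That conflicts with the unit clause (~C).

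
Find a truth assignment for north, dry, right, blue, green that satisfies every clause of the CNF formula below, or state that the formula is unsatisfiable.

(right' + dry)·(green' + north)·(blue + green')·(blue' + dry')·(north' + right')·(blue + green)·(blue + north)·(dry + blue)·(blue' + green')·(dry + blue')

Suppose right = 0.
Suppose green = 0.
From the singleton clause (blue), blue = 1.
From the singleton clause (dry'), dry = 0.
Now (dry) is unsatisfied and unit — conflict.
That branch fails; take green = 1 instead.
From the singleton clause (north), north = 1.
From the singleton clause (blue), blue = 1.
Now (blue') is unsatisfied and unit — conflict.
Neither green = 1 nor green = 0 works.
That branch fails; take right = 1 instead.
From the singleton clause (dry), dry = 1.
From the singleton clause (blue'), blue = 0.
From the singleton clause (green'), green = 0.
Now (green) is unsatisfied and unit — conflict.
Neither right = 1 nor right = 0 works.

UNSATISFIABLE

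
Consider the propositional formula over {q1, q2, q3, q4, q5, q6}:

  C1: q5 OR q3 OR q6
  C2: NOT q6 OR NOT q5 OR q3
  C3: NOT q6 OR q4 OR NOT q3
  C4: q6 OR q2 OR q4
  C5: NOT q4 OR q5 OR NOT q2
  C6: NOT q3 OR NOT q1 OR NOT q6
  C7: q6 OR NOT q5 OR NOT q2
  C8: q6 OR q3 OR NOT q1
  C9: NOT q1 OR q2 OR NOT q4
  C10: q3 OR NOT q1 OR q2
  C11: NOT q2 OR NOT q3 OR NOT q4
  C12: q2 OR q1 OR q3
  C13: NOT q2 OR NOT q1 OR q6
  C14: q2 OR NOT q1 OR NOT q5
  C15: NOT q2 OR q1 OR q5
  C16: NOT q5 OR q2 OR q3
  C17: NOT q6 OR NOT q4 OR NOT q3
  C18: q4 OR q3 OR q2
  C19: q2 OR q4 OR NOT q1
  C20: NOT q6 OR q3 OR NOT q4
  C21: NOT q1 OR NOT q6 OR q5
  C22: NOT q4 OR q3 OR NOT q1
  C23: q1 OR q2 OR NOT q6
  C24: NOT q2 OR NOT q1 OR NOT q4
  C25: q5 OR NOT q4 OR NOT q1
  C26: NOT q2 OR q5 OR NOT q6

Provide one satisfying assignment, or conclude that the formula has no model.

q1: false, q2: false, q3: true, q4: true, q5: true, q6: false

Suppose q5 = true.
Suppose q6 = false.
Unit clause (NOT q2) forces q2 = false.
Unit clause (q4) forces q4 = true.
Unit clause (NOT q1) forces q1 = false.
Unit clause (q3) forces q3 = true.
Every clause now holds.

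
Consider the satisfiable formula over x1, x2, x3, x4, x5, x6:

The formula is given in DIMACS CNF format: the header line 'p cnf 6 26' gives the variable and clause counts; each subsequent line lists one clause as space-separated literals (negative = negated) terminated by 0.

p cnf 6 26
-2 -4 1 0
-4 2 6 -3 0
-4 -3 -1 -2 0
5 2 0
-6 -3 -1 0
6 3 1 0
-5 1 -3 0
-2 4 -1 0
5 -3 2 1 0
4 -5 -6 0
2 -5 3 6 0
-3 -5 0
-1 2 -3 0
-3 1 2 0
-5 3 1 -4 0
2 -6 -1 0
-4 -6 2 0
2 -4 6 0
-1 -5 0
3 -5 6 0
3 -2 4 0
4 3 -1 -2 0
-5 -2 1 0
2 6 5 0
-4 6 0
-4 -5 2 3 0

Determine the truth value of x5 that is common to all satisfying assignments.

Suppose x5 = True.
The clause (¬x3) is unit, so x3 = False.
The clause (¬x1) is unit, so x1 = False.
The clause (x6) is unit, so x6 = True.
The clause (x4) is unit, so x4 = True.
That conflicts with the unit clause (¬x4).
So every satisfying assignment has x5 = False.

False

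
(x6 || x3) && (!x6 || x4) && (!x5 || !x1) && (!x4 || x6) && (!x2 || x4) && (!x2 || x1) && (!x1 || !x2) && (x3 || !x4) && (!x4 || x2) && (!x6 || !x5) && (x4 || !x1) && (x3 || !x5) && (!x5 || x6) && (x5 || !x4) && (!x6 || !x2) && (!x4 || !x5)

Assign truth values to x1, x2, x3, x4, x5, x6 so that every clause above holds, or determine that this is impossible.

x1: false, x2: false, x3: true, x4: false, x5: false, x6: false

Case x6 = false:
The clause (x3) is unit, so x3 = true.
The clause (!x4) is unit, so x4 = false.
The clause (!x2) is unit, so x2 = false.
The clause (!x1) is unit, so x1 = false.
The clause (!x5) is unit, so x5 = false.
Every clause now holds.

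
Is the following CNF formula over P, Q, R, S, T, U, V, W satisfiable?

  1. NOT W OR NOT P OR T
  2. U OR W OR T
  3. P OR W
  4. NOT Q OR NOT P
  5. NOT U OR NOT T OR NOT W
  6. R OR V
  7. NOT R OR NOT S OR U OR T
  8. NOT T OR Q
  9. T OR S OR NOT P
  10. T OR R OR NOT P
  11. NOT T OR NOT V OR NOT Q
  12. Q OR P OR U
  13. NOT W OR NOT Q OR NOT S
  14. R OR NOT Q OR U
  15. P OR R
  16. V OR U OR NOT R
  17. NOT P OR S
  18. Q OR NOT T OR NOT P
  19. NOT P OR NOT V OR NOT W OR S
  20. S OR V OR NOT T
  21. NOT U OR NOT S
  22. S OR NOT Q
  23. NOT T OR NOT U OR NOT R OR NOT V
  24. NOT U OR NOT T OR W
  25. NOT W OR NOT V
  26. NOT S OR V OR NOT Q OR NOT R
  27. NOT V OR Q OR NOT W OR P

Satisfiable

Suppose P = false.
Unit clause (W) forces W = true.
Unit clause (R) forces R = true.
Unit clause (NOT V) forces V = false.
Unit clause (U) forces U = true.
Unit clause (NOT T) forces T = false.
Unit clause (NOT S) forces S = false.
Unit clause (NOT Q) forces Q = false.
Every clause now holds.
A satisfying assignment: P: false; Q: false; R: true; S: false; T: false; U: true; V: false; W: true.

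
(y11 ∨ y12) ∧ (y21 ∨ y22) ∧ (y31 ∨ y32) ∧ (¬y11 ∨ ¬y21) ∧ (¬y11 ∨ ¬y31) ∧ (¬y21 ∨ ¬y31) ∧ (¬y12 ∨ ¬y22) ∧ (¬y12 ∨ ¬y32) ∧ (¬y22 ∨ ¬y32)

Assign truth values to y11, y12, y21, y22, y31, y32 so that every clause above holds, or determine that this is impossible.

UNSATISFIABLE

Suppose y11 = True.
(¬y21) alone gives y21 = False.
(y22) alone gives y22 = True.
(¬y31) alone gives y31 = False.
(y32) alone gives y32 = True.
Now (¬y32) is unsatisfied and unit — conflict.
Backtrack on y11: now try y11 = False.
(y12) alone gives y12 = True.
(¬y22) alone gives y22 = False.
(y21) alone gives y21 = True.
(¬y31) alone gives y31 = False.
(y32) alone gives y32 = True.
Now (¬y32) is unsatisfied and unit — conflict.
Both values of y11 lead to a conflict.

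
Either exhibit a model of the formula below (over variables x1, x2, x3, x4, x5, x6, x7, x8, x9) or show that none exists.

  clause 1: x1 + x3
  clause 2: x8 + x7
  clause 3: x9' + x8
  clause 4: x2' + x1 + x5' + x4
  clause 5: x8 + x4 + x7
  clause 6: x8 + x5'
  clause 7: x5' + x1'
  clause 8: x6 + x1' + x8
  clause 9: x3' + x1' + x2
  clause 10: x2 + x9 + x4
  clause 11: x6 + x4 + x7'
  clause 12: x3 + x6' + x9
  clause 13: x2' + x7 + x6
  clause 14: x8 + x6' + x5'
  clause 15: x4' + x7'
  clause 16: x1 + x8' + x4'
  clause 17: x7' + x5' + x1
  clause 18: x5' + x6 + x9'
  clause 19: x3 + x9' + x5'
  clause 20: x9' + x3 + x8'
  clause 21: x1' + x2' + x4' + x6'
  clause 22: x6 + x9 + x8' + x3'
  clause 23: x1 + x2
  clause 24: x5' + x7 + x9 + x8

Branch on x1: set x1 = 1.
(x5') alone gives x5 = 0.
Branch on x8: set x8 = 1.
Branch on x3: set x3 = 1.
(x2) alone gives x2 = 1.
Branch on x7: set x7 = 1.
(x4') alone gives x4 = 0.
(x6) alone gives x6 = 1.
Every clause is now satisfied; x9 is unconstrained.

x1 ↦ 1,  x2 ↦ 1,  x3 ↦ 1,  x4 ↦ 0,  x5 ↦ 0,  x6 ↦ 1,  x7 ↦ 1,  x8 ↦ 1,  x9 ↦ 1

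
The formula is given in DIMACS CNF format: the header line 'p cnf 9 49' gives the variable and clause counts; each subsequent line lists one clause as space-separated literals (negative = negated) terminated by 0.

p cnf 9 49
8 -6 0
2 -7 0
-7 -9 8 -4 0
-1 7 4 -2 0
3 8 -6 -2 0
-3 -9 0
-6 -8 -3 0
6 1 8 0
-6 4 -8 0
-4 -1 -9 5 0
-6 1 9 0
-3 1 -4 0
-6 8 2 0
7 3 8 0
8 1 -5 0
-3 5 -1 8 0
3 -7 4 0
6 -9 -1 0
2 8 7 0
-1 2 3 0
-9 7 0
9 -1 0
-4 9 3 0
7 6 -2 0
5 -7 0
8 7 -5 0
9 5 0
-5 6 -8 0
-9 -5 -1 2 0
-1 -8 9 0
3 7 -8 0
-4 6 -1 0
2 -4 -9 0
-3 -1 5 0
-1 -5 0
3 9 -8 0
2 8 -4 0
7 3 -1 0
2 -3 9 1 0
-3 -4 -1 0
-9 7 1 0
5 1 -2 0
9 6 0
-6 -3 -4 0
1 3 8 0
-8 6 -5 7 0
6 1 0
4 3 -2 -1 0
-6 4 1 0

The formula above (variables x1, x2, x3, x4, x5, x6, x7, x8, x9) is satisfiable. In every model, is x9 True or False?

True

Suppose x9 = False.
Unit clause (¬x1) forces x1 = False.
Unit clause (¬x6) forces x6 = False.
But (x6) is also a unit clause — contradiction.
So every satisfying assignment has x9 = True.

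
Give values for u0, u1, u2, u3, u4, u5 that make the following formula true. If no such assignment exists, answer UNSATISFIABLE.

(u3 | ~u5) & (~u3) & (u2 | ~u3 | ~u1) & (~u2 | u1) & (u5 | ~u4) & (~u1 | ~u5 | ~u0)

u0: 1,  u1: 0,  u2: 0,  u3: 0,  u4: 0,  u5: 0

From the singleton clause (~u3), u3 = 0.
From the singleton clause (~u5), u5 = 0.
From the singleton clause (~u4), u4 = 0.
Case u2 = 0:
No clause remains; u0, u1 are free.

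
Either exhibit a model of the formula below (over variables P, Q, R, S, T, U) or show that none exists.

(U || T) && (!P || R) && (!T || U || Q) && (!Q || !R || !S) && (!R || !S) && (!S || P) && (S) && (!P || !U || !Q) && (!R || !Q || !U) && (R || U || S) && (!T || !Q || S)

From the singleton clause (S), S = true.
From the singleton clause (!R), R = false.
From the singleton clause (!P), P = false.
But (P) is also a unit clause — contradiction.

UNSATISFIABLE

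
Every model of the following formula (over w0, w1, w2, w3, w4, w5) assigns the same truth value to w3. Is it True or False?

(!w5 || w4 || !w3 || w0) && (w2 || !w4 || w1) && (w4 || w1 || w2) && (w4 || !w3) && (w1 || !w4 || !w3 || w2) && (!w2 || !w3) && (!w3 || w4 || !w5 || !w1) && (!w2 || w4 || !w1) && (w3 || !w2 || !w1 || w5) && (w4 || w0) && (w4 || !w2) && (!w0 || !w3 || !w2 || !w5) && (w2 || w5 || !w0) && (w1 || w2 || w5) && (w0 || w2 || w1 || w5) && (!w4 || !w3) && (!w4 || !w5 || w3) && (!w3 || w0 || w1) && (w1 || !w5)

Suppose w3 = true.
Unit clause (w4) forces w4 = true.
That conflicts with the unit clause (!w4).
So every satisfying assignment has w3 = False.

False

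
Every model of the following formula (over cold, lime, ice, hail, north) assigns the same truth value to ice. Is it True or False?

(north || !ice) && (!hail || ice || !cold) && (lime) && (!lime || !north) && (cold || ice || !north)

Suppose ice = true.
Unit clause (north) forces north = true.
Unit clause (lime) forces lime = true.
Now (!lime) is unsatisfied and unit — conflict.
So every satisfying assignment has ice = False.

False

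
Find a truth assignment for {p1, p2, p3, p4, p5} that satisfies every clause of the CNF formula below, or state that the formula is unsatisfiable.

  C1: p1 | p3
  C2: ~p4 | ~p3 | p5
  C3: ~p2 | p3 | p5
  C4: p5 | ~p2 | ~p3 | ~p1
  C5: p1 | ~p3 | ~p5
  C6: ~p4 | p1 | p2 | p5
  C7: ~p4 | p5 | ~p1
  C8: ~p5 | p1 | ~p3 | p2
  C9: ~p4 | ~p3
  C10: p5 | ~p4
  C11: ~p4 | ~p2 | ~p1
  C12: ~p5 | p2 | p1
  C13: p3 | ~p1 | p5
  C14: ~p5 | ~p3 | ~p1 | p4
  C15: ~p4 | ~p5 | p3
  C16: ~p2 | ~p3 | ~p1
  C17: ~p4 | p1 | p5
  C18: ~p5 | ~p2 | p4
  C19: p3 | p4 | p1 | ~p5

Suppose p1 = 1.
Suppose p4 = 0.
Suppose p3 = 0.
From the singleton clause (p5), p5 = 1.
From the singleton clause (~p2), p2 = 0.
Every clause now holds.

p1 ↦ 1; p2 ↦ 0; p3 ↦ 0; p4 ↦ 0; p5 ↦ 1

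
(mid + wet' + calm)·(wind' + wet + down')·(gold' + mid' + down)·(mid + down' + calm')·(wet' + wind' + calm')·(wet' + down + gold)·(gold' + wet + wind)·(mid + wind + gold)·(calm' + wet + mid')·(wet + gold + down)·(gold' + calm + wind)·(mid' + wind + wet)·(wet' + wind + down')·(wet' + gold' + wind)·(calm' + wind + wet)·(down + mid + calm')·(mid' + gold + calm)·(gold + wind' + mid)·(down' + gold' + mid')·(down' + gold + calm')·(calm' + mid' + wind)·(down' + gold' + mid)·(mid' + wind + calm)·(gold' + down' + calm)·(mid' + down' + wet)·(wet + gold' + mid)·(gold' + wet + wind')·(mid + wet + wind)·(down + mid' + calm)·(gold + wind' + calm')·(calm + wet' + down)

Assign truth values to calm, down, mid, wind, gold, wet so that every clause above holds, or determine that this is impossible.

UNSATISFIABLE

Case mid = 1:
Case gold = 0:
From the singleton clause (calm), calm = 1.
From the singleton clause (wet), wet = 1.
From the singleton clause (wind'), wind = 0.
Now (wind) is unsatisfied and unit — conflict.
Undo gold and try gold = 1.
From the singleton clause (down), down = 1.
Now (down') is unsatisfied and unit — conflict.
Both values of gold lead to a conflict.
Undo mid and try mid = 0.
Case wet = 0:
From the singleton clause (gold'), gold = 0.
From the singleton clause (wind), wind = 1.
Now (wind') is unsatisfied and unit — conflict.
Undo wet and try wet = 1.
From the singleton clause (calm), calm = 1.
From the singleton clause (down'), down = 0.
Now (down) is unsatisfied and unit — conflict.
Both values of wet lead to a conflict.
Both values of mid lead to a conflict.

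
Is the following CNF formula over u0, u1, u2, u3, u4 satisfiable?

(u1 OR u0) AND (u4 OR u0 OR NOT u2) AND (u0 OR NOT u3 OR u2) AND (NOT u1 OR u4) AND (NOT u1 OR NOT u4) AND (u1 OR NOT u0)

Try u1 = true.
From the singleton clause (u4), u4 = true.
That conflicts with the unit clause (NOT u4).
So u1 must be the other value — set u1 = false.
From the singleton clause (u0), u0 = true.
That conflicts with the unit clause (NOT u0).
Either choice for u1 ends in contradiction.
No assignment satisfies every clause.

No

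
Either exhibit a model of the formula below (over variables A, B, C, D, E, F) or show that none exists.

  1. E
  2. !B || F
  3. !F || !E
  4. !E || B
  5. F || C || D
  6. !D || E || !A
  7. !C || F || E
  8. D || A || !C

UNSATISFIABLE

From the singleton clause (E), E = true.
From the singleton clause (!F), F = false.
From the singleton clause (!B), B = false.
Now (B) is unsatisfied and unit — conflict.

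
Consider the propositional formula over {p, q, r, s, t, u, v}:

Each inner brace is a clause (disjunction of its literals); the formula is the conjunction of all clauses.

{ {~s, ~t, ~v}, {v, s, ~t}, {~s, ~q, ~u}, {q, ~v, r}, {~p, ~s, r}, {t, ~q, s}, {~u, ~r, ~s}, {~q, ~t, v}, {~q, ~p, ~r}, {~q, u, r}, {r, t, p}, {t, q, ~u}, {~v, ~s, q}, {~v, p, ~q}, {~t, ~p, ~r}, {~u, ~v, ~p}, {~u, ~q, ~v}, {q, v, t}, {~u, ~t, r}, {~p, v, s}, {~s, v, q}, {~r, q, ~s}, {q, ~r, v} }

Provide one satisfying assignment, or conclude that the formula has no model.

p ↦ 0; q ↦ 0; r ↦ 1; s ↦ 0; t ↦ 1; u ↦ 1; v ↦ 1

Suppose s = 0.
Suppose v = 1.
Suppose q = 0.
Unit clause (r) forces r = 1.
Suppose t = 1.
Unit clause (~p) forces p = 0.
No clause remains; u is free.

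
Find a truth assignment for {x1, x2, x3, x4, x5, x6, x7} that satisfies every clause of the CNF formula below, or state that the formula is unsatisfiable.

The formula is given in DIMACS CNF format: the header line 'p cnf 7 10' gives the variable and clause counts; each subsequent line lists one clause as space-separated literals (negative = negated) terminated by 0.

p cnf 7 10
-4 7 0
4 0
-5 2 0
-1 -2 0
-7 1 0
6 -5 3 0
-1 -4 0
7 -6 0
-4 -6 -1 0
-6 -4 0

UNSATISFIABLE

The clause (x4) is unit, so x4 = True.
The clause (x7) is unit, so x7 = True.
The clause (x1) is unit, so x1 = True.
But (¬x1) is also a unit clause — contradiction.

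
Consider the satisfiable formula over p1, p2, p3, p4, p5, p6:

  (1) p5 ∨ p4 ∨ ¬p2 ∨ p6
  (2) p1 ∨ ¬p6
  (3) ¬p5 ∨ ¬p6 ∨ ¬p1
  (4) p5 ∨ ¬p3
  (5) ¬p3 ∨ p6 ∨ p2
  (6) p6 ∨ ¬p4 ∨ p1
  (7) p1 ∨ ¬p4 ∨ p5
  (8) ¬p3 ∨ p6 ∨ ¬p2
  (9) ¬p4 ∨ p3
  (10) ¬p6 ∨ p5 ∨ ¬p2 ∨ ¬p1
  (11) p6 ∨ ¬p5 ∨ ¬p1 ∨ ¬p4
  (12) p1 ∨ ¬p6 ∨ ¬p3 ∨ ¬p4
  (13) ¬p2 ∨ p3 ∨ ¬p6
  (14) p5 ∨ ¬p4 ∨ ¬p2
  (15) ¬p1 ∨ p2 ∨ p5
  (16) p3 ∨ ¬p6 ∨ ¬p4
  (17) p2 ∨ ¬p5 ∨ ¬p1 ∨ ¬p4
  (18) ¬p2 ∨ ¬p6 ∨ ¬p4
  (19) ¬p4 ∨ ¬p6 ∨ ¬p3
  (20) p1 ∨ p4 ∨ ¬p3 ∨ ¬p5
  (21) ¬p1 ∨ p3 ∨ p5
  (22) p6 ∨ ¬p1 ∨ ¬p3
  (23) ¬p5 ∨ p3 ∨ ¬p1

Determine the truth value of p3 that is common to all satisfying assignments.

Suppose p3 = True.
Unit clause (p5) forces p5 = True.
Suppose p1 = True.
Unit clause (¬p6) forces p6 = False.
That conflicts with the unit clause (p6).
So p1 must be the other value — set p1 = False.
Unit clause (¬p6) forces p6 = False.
Unit clause (p2) forces p2 = True.
That conflicts with the unit clause (¬p2).
Both values of p1 lead to a conflict.
So every satisfying assignment has p3 = False.

False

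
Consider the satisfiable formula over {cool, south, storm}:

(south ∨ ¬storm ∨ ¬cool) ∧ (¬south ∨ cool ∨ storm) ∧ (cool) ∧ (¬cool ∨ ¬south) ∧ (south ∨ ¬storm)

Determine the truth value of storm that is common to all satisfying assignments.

Suppose storm = True.
From the singleton clause (cool), cool = True.
From the singleton clause (south), south = True.
But (¬south) is also a unit clause — contradiction.
So every satisfying assignment has storm = False.

False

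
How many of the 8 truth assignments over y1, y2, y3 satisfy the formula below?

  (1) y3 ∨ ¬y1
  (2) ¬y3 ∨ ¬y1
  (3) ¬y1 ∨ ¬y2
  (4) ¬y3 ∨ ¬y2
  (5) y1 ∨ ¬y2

There are 2^3 = 8 truth assignments over (y1, y2, y3).
Check each against the 5 clauses (columns in the order y1, y2, y3):
  F F F  ✓ satisfies all
  F F T  ✓ satisfies all
  F T F  ✗ fails (y1 ∨ ¬y2)
  F T T  ✗ fails (¬y3 ∨ ¬y2)
  T F F  ✗ fails (y3 ∨ ¬y1)
  T F T  ✗ fails (¬y3 ∨ ¬y1)
  T T F  ✗ fails (y3 ∨ ¬y1)
  T T T  ✗ fails (¬y3 ∨ ¬y1)
2 of the 8 rows are models.

2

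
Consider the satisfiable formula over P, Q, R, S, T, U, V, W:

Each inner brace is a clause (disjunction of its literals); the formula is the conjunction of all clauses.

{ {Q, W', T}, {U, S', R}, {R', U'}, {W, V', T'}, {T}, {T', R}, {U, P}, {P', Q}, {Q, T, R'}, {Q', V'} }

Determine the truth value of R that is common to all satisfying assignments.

True

Suppose R = 0.
From the singleton clause (T), T = 1.
That conflicts with the unit clause (T').
So every satisfying assignment has R = True.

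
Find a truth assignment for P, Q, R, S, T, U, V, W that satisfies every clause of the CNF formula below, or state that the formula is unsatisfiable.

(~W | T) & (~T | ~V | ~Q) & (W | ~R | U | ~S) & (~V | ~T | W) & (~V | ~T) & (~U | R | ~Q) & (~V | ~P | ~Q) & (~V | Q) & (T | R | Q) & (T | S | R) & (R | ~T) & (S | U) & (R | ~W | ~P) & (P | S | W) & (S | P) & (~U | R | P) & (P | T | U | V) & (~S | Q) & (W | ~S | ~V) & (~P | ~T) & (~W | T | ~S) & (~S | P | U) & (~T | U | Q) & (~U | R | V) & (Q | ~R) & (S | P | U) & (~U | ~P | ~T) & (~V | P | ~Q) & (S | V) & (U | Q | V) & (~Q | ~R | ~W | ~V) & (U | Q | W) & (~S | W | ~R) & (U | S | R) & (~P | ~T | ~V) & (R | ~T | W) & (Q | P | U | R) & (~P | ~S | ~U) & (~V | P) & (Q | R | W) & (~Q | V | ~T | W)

Branch on W: set W = 1.
Unit clause (T) forces T = 1.
Unit clause (~V) forces V = 0.
Unit clause (R) forces R = 1.
Unit clause (~P) forces P = 0.
Unit clause (S) forces S = 1.
Unit clause (Q) forces Q = 1.
Unit clause (U) forces U = 1.
This assignment satisfies each clause.

P: 0; Q: 1; R: 1; S: 1; T: 1; U: 1; V: 0; W: 1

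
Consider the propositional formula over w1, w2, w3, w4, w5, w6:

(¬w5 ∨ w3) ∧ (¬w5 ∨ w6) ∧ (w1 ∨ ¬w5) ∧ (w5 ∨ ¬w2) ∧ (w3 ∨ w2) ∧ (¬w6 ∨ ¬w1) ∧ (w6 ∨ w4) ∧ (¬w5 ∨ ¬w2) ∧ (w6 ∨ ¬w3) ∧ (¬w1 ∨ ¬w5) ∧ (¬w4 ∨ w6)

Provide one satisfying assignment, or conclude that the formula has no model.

w1: False,  w2: False,  w3: True,  w4: True,  w5: False,  w6: True

Case w5 = False:
From the singleton clause (¬w2), w2 = False.
From the singleton clause (w3), w3 = True.
From the singleton clause (w6), w6 = True.
From the singleton clause (¬w1), w1 = False.
Every clause is now satisfied; w4 is unconstrained.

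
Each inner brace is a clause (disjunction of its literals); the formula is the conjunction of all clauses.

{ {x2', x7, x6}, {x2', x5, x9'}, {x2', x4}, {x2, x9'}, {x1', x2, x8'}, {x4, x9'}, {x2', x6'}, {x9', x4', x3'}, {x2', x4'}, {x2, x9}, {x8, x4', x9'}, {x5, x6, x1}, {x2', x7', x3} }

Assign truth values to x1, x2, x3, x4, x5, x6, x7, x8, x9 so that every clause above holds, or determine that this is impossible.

Try x2 = 0.
Unit clause (x9') forces x9 = 0.
Now (x9) is unsatisfied and unit — conflict.
Undo x2 and try x2 = 1.
Unit clause (x4) forces x4 = 1.
Now (x4') is unsatisfied and unit — conflict.
Either choice for x2 ends in contradiction.

UNSATISFIABLE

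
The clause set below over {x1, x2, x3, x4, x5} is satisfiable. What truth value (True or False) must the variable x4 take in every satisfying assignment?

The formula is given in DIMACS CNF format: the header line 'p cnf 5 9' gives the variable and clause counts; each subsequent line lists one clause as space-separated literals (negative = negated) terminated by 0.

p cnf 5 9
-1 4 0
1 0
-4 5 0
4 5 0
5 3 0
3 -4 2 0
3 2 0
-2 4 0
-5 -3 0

True

Suppose x4 = False.
The clause (¬x1) is unit, so x1 = False.
But (x1) is also a unit clause — contradiction.
So every satisfying assignment has x4 = True.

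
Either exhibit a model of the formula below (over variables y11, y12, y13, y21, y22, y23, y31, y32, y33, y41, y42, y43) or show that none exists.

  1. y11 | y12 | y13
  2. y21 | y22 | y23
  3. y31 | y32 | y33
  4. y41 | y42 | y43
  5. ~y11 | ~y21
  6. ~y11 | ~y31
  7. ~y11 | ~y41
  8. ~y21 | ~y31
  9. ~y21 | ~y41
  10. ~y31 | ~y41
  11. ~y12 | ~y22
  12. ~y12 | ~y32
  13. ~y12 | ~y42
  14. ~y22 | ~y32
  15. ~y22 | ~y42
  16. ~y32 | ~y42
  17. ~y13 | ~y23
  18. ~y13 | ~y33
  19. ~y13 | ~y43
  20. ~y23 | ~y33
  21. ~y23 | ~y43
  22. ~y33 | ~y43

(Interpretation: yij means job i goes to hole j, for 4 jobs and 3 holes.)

Try y11 = 0.
Try y12 = 1.
(~y22) alone gives y22 = 0.
(~y32) alone gives y32 = 0.
(~y42) alone gives y42 = 0.
Try y21 = 1.
(~y31) alone gives y31 = 0.
(y33) alone gives y33 = 1.
(~y41) alone gives y41 = 0.
(y43) alone gives y43 = 1.
That conflicts with the unit clause (~y43).
Undo y21 and try y21 = 0.
(y23) alone gives y23 = 1.
(~y13) alone gives y13 = 0.
(~y33) alone gives y33 = 0.
(y31) alone gives y31 = 1.
(~y41) alone gives y41 = 0.
(y43) alone gives y43 = 1.
That conflicts with the unit clause (~y43).
Both values of y21 lead to a conflict.
Undo y12 and try y12 = 0.
(y13) alone gives y13 = 1.
(~y23) alone gives y23 = 0.
(~y33) alone gives y33 = 0.
(~y43) alone gives y43 = 0.
Try y21 = 1.
(~y31) alone gives y31 = 0.
(y32) alone gives y32 = 1.
(~y41) alone gives y41 = 0.
(y42) alone gives y42 = 1.
That conflicts with the unit clause (~y42).
Undo y21 and try y21 = 0.
(y22) alone gives y22 = 1.
(~y32) alone gives y32 = 0.
(y31) alone gives y31 = 1.
(~y41) alone gives y41 = 0.
(y42) alone gives y42 = 1.
That conflicts with the unit clause (~y42).
Both values of y21 lead to a conflict.
Both values of y12 lead to a conflict.
Undo y11 and try y11 = 1.
(~y21) alone gives y21 = 0.
(~y31) alone gives y31 = 0.
(~y41) alone gives y41 = 0.
Try y22 = 1.
(~y12) alone gives y12 = 0.
(~y32) alone gives y32 = 0.
(y33) alone gives y33 = 1.
(~y42) alone gives y42 = 0.
(y43) alone gives y43 = 1.
That conflicts with the unit clause (~y43).
Undo y22 and try y22 = 0.
(y23) alone gives y23 = 1.
(~y13) alone gives y13 = 0.
(~y33) alone gives y33 = 0.
(y32) alone gives y32 = 1.
(~y12) alone gives y12 = 0.
(~y42) alone gives y42 = 0.
(y43) alone gives y43 = 1.
That conflicts with the unit clause (~y43).
Both values of y22 lead to a conflict.
Both values of y11 lead to a conflict.

UNSATISFIABLE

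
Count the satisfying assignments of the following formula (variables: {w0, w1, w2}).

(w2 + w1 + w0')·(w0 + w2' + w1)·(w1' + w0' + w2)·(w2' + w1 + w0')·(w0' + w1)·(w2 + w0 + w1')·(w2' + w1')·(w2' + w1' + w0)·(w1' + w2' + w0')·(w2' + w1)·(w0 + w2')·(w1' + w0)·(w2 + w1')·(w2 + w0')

1

There are 2^3 = 8 truth assignments over (w0, w1, w2).
Check each against the 14 clauses (columns in the order w0, w1, w2):
  F F F  ✓ satisfies all
  F F T  ✗ fails (w0 + w2' + w1)
  F T F  ✗ fails (w2 + w0 + w1')
  F T T  ✗ fails (w2' + w1')
  T F F  ✗ fails (w2 + w1 + w0')
  T F T  ✗ fails (w2' + w1 + w0')
  T T F  ✗ fails (w1' + w0' + w2)
  T T T  ✗ fails (w2' + w1')
1 of the 8 rows is a model.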